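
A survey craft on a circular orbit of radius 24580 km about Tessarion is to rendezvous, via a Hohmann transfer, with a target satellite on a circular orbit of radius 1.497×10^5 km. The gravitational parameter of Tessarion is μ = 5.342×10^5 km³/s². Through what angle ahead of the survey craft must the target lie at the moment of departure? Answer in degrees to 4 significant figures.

The Hohmann ellipse has a_t = (r₁ + r₂)/2 = 87140 km.
The half-period of the transfer ellipse is t = π√(a_t³/μ) = 1.10567×10^5 s.
Target angular speed ω₂ = √(μ/r₂³) = 1.26188×10^-5 rad/s.
Angle swept by the target during transfer: ω₂·t = 1.3952 rad = 79.94°.
Arrival is 180° from departure on the ellipse, so φ = 180° − 79.94° = 100.1°.

φ = 100.1°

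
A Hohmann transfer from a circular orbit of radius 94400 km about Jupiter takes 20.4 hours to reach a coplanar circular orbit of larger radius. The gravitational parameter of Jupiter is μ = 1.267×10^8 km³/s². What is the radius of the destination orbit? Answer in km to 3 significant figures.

r₂ = 7.27×10^5 km

Transfer time t = 20.4 hours = 73440 s, and t = π√(a_t³/μ).
So a_t = (μ t²/π²)^(1/3) = (1.267×10^8 × (73440)² / π²)^(1/3) = 4.1063×10^5 km.
Since a_t = (r₁ + r₂)/2, r₂ = 2a_t − r₁ = 2×4.1063×10^5 − 94400 = 7.2686×10^5 km.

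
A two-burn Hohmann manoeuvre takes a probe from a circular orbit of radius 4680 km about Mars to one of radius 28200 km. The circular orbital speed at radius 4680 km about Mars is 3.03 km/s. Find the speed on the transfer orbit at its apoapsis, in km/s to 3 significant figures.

v = 0.659 km/s

From the circular-orbit relation v² = μ/r at r = 4680 km: μ = v²r = (3.03)² × 4680 = 42966.6 km³/s².
Semi-major axis of the transfer orbit: a_t = (4680 + 28200)/2 = 16440 km.
The apoapsis of the transfer ellipse is at r = 28200 km.
Vis-viva: v = √[μ(2/r − 1/a_t)] = √[42966.6 × (2/28200 − 1/16440)] = 0.6586 km/s.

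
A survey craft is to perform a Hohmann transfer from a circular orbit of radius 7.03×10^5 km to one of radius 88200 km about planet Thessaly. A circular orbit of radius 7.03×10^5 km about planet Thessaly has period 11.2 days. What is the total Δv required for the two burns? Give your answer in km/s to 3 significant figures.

From Kepler's third law T² = 4π²r³/μ at r = 7.03×10^5 km, T = 11.2 days = 11.2 × 86400 s = 9.6768×10^5 s: μ = 4π²r³/T² = 1.46475×10^7 km³/s².
The Hohmann ellipse has a_t = (r₁ + r₂)/2 = 3.956×10^5 km.
At r₁ the circular-orbit speed is v₁ = √(μ/r₁) = 4.5646 km/s.
Transfer-orbit speed at r₁ (vis-viva): v_a = √[μ(2/r₁ − 1/a_t)] = 2.1553 km/s.
First burn Δv₁ = |v_a − v₁| = 2.409 km/s.
Circular speed at r₂: v₂ = √(μ/r₂) = 12.887 km/s.
Transfer-orbit speed at r₂: v_p = √[μ(2/r₂ − 1/a_t)] = 17.179 km/s.
Second burn Δv₂ = |v₂ − v_p| = 4.292 km/s.
Total Δv = Δv₁ + Δv₂ = 6.701 km/s.

Δv = 6.70 km/s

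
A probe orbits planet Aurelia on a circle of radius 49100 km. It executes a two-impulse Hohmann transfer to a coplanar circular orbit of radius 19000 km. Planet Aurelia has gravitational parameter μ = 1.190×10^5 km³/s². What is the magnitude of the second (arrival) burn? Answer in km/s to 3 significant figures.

Transfer-ellipse semi-major axis a_t = (r₁ + r₂)/2 = (49100 + 19000)/2 = 34050 km.
On the circular orbit at r = 19000 km, v_c = √(μ/r) = 2.5026 km/s.
Transfer-orbit speed at the same r (vis-viva, a = a_t): v_t = √[μ(2/r − 1/a_t)] = 3.0052 km/s.
Δv₂ = |v_t − v_c| = |3.0052 − 2.5026| = 0.5026 km/s.

Δv₂ = 0.503 km/s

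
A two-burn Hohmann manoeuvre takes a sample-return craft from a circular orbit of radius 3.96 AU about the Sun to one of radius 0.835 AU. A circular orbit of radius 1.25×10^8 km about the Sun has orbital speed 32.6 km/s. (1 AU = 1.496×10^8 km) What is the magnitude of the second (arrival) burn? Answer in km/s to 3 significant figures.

From the circular-orbit relation v² = μ/r at r = 1.25×10^8 km: μ = v²r = (32.6)² × 1.25×10^8 = 1.32845×10^11 km³/s².
In km: r₁ = 3.96 × 1.496×10^8 = 5.92416×10^8 km; r₂ = 0.835 × 1.496×10^8 = 1.24916×10^8 km.
The Hohmann ellipse has a_t = (r₁ + r₂)/2 = 3.58666×10^8 km.
Circular speed at r = 1.24916×10^8 km: v_c = √(μ/r) = 32.61 km/s.
Transfer-orbit speed at the same r (vis-viva, a = a_t): v_t = √[μ(2/r − 1/a_t)] = 41.91 km/s.
Δv₂ = |v_t − v_c| = |41.91 − 32.61| = 9.300 km/s.

Δv₂ = 9.30 km/s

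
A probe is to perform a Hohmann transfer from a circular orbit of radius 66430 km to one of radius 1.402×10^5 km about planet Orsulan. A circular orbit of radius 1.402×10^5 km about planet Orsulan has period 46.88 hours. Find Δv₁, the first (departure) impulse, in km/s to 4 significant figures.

Δv₁ = 1.250 km/s

From Kepler's third law T² = 4π²r³/μ at r = 1.402×10^5 km, T = 46.88 hours = 46.88 × 3600 s = 1.68768×10^5 s: μ = 4π²r³/T² = 3.81965×10^6 km³/s².
Semi-major axis of the transfer orbit: a_t = (66430 + 1.402×10^5)/2 = 1.03315×10^5 km.
On the circular orbit at r = 66430 km, v_c = √(μ/r) = 7.583 km/s.
Vis-viva on the transfer ellipse at r = 66430 km gives v_t = √[μ(2/r − 1/a_t)] = 8.833 km/s.
Δv₁ = |v_t − v_c| = |8.833 − 7.583| = 1.250 km/s.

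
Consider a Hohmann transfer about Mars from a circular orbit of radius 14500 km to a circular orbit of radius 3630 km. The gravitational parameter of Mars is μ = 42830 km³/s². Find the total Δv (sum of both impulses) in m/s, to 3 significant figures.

Δv = 1540 m/s

Transfer-ellipse semi-major axis a_t = (r₁ + r₂)/2 = (14500 + 3630)/2 = 9065 km.
At r₁ the circular-orbit speed is v₁ = √(μ/r₁) = 1.71866 km/s.
On the transfer ellipse at r₁, v² = μ(2/r − 1/a) gives v_a = √[μ(2/r₁ − 1/a_t)] = 1.08758 km/s.
First burn Δv₁ = |v_a − v₁| = 0.63108 km/s.
At r₂, v₂ = √(μ/r₂) = 3.43495 km/s.
Transfer-orbit speed at r₂: v_p = √[μ(2/r₂ − 1/a_t)] = 4.34431 km/s.
Second burn Δv₂ = |v₂ − v_p| = 0.90936 km/s.
Δv = Δv₁ + Δv₂ = 0.63108 + 0.90936 = 1.540 km/s.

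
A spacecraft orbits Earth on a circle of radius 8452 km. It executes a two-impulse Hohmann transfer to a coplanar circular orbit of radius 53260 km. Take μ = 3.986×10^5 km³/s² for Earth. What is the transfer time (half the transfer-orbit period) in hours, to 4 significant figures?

t = 7.492 hours

The Hohmann ellipse has a_t = (r₁ + r₂)/2 = 30856 km.
Half the transfer-orbit period gives t = π√(a_t³/μ) = 26970 s.
Converting: 26970 s ÷ 3600 s/hour = 7.492 hours.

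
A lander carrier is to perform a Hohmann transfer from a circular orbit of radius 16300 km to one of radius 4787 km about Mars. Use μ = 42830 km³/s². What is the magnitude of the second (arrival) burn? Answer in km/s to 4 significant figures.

Transfer-ellipse semi-major axis a_t = (r₁ + r₂)/2 = (16300 + 4787)/2 = 10543.5 km.
Circular speed at r = 4787 km: v_c = √(μ/r) = 2.991 km/s.
Vis-viva on the transfer ellipse at r = 4787 km gives v_t = √[μ(2/r − 1/a_t)] = 3.719 km/s.
Δv₂ = |v_t − v_c| = |3.719 − 2.991| = 0.7280 km/s.

Δv₂ = 0.7280 km/s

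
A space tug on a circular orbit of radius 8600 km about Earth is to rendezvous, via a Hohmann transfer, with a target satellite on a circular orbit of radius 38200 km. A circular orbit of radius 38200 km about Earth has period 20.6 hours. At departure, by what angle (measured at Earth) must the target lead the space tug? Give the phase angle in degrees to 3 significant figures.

φ = 93.7°

From Kepler's third law T² = 4π²r³/μ at r = 38200 km, T = 20.6 hours = 20.6 × 3600 s = 74160 s: μ = 4π²r³/T² = 4.00139×10^5 km³/s².
Semi-major axis of the transfer orbit: a_t = (8600 + 38200)/2 = 23400 km.
Transfer time t = π√(a_t³/μ) = 17777 s.
The target's mean motion on its circular orbit is ω₂ = √(μ/r₂³) = 8.4725×10^-5 rad/s.
Angle swept by the target during transfer: ω₂·t = 1.5062 rad = 86.30°.
The space tug traverses 180° on the transfer ellipse, so the target must lead by 180° − 86.30° = 93.7°.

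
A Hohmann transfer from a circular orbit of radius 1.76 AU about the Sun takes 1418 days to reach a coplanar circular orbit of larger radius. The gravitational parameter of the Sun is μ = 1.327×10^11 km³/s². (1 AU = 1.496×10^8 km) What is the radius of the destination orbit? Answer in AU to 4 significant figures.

In km: r₁ = 1.76 × 1.496×10^8 = 2.63296×10^8 km.
Transfer time t = 1418 days = 1.225152×10^8 s, and t = π√(a_t³/μ).
So a_t = (μ t²/π²)^(1/3) = (1.327×10^11 × (1.225152×10^8)² / π²)^(1/3) = 5.8657×10^8 km.
Since a_t = (r₁ + r₂)/2, r₂ = 2a_t − r₁ = 2×5.8657×10^8 − 2.63296×10^8 = 9.09844×10^8 km.
In AU: r₂ = 9.09844×10^8 / 1.496×10^8 = 6.082 AU.

r₂ = 6.082 AU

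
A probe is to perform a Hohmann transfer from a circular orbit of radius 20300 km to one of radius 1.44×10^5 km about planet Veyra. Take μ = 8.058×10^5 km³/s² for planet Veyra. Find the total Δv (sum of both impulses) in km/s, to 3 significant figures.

The Hohmann ellipse has a_t = (r₁ + r₂)/2 = 82150 km.
At r₁ the circular-orbit speed is v₁ = √(μ/r₁) = 6.300 km/s.
Transfer-orbit speed at r₁ (vis-viva): v_p = √[μ(2/r₁ − 1/a_t)] = 8.341 km/s.
First burn Δv₁ = |v_p − v₁| = 2.041 km/s.
At r₂, v₂ = √(μ/r₂) = 2.366 km/s.
Transfer-orbit speed at r₂: v_a = √[μ(2/r₂ − 1/a_t)] = 1.176 km/s.
Second burn Δv₂ = |v₂ − v_a| = 1.190 km/s.
Δv = Δv₁ + Δv₂ = 2.041 + 1.190 = 3.231 km/s.

Δv = 3.23 km/s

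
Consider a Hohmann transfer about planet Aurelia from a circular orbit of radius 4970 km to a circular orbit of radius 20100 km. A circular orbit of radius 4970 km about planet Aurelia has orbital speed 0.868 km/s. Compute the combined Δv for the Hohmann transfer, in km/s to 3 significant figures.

Δv = 0.391 km/s

From the circular-orbit relation v² = μ/r at r = 4970 km: μ = v²r = (0.868)² × 4970 = 3744.52 km³/s².
Transfer-ellipse semi-major axis a_t = (r₁ + r₂)/2 = (4970 + 20100)/2 = 12535 km.
Circular speed at r₁: v₁ = √(μ/r₁) = √(3744.52/4970) = 0.868000 km/s.
Transfer-orbit speed at r₁ (vis-viva equation): v_p = √[μ(2/r₁ − 1/a_t)] = 1.09915 km/s.
First burn Δv₁ = |v_p − v₁| = 0.23115 km/s.
At r₂, v₂ = √(μ/r₂) = 0.43162 km/s.
Transfer-orbit speed at r₂: v_a = √[μ(2/r₂ − 1/a_t)] = 0.27178 km/s.
Second burn Δv₂ = |v₂ − v_a| = 0.15984 km/s.
Δv = Δv₁ + Δv₂ = 0.23115 + 0.15984 = 0.3910 km/s.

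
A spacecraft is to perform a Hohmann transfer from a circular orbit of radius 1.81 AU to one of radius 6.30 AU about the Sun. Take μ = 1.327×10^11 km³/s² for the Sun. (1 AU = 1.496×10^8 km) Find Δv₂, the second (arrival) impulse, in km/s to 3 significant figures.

In km: r₁ = 1.81 × 1.496×10^8 = 2.70776×10^8 km; r₂ = 6.30 × 1.496×10^8 = 9.4248×10^8 km.
Semi-major axis of the transfer orbit: a_t = (2.70776×10^8 + 9.4248×10^8)/2 = 6.06628×10^8 km.
Circular speed at r = 9.4248×10^8 km: v_c = √(μ/r) = 11.866 km/s.
Vis-viva on the transfer ellipse at r = 9.4248×10^8 km gives v_t = √[μ(2/r − 1/a_t)] = 7.9276 km/s.
Δv₂ = |v_t − v_c| = |7.9276 − 11.866| = 3.938 km/s.

Δv₂ = 3.94 km/s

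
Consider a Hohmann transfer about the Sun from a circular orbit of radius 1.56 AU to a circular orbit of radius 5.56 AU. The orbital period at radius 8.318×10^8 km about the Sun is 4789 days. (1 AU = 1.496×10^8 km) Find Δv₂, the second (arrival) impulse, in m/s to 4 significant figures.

Δv₂ = 4270 m/s

From Kepler's third law T² = 4π²r³/μ at r = 8.318×10^8 km, T = 4789 days = 4789 × 86400 s = 4.137696×10^8 s: μ = 4π²r³/T² = 1.32709×10^11 km³/s².
In km: r₁ = 1.56 × 1.496×10^8 = 2.33376×10^8 km; r₂ = 5.56 × 1.496×10^8 = 8.31776×10^8 km.
Semi-major axis of the transfer orbit: a_t = (2.33376×10^8 + 8.31776×10^8)/2 = 5.32576×10^8 km.
Circular speed at r = 8.31776×10^8 km: v_c = √(μ/r) = 12.6313 km/s.
Vis-viva on the transfer ellipse at r = 8.31776×10^8 km gives v_t = √[μ(2/r − 1/a_t)] = 8.36149 km/s.
Δv₂ = |v_t − v_c| = |8.36149 − 12.6313| = 4.270 km/s.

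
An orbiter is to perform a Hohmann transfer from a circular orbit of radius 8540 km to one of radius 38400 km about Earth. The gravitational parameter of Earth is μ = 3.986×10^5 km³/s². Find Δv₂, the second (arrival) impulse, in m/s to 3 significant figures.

Transfer-ellipse semi-major axis a_t = (r₁ + r₂)/2 = (8540 + 38400)/2 = 23470 km.
On the circular orbit at r = 38400 km, v_c = √(μ/r) = 3.2218 km/s.
Transfer-orbit speed at the same r (vis-viva, a = a_t): v_t = √[μ(2/r − 1/a_t)] = 1.9435 km/s.
Δv₂ = |v_t − v_c| = |1.9435 − 3.2218| = 1.278 km/s.

Δv₂ = 1280 m/s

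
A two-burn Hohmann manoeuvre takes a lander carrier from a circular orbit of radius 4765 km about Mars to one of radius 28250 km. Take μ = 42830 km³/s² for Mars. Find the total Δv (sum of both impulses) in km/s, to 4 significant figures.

Semi-major axis of the transfer orbit: a_t = (4765 + 28250)/2 = 16507.5 km.
Circular speed at r₁: v₁ = √(μ/r₁) = √(42830/4765) = 2.998 km/s.
Transfer-orbit speed at r₁ (vis-viva): v_p = √[μ(2/r₁ − 1/a_t)] = 3.922 km/s.
First burn Δv₁ = |v_p − v₁| = 0.9240 km/s.
Circular speed at r₂: v₂ = √(μ/r₂) = 1.2313 km/s.
Transfer-orbit speed at r₂: v_a = √[μ(2/r₂ − 1/a_t)] = 0.66154 km/s.
Second burn Δv₂ = |v₂ − v_a| = 0.5698 km/s.
Δv = Δv₁ + Δv₂ = 0.9240 + 0.5698 = 1.494 km/s.

Δv = 1.494 km/s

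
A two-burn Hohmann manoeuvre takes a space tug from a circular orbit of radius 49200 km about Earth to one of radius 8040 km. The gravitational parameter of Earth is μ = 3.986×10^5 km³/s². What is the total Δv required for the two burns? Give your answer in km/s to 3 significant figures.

Transfer-ellipse semi-major axis a_t = (r₁ + r₂)/2 = (49200 + 8040)/2 = 28620 km.
At r₁ the circular-orbit speed is v₁ = √(μ/r₁) = 2.8463 km/s.
On the transfer ellipse at r₁, vis-viva gives v_a = √[μ(2/r₁ − 1/a_t)] = 1.5086 km/s.
First burn Δv₁ = |v_a − v₁| = 1.3377 km/s.
Circular speed at r₂: v₂ = √(μ/r₂) = 7.0411 km/s.
Transfer-orbit speed at r₂: v_p = √[μ(2/r₂ − 1/a_t)] = 9.2318 km/s.
Second burn Δv₂ = |v₂ − v_p| = 2.1907 km/s.
Δv = Δv₁ + Δv₂ = 1.3377 + 2.1907 = 3.528 km/s.

Δv = 3.53 km/s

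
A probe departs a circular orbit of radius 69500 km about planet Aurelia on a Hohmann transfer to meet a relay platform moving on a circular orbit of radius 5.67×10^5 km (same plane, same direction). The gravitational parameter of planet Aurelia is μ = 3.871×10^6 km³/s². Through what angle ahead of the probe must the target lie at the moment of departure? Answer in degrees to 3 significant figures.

φ = 104°

Semi-major axis of the transfer orbit: a_t = (69500 + 5.670×10^5)/2 = 3.1825×10^5 km.
Transfer time t = π√(a_t³/μ) = 2.867×10^5 s.
Target angular speed ω₂ = √(μ/r₂³) = 4.608×10^-6 rad/s.
Angle swept by the target during transfer: ω₂·t = 1.321 rad = 75.69°.
The probe traverses 180° on the transfer ellipse, so the target must lead by 180° − 75.69° = 104°.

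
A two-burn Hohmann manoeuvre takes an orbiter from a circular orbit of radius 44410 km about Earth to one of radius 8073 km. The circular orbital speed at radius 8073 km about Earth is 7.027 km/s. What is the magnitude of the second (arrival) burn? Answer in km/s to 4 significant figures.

From the circular-orbit relation v² = μ/r at r = 8073 km: μ = v²r = (7.027)² × 8073 = 3.98634×10^5 km³/s².
Transfer-ellipse semi-major axis a_t = (r₁ + r₂)/2 = (44410 + 8073)/2 = 26241.5 km.
On the circular orbit at r = 8073 km, v_c = √(μ/r) = 7.027 km/s.
Vis-viva on the transfer ellipse at r = 8073 km gives v_t = √[μ(2/r − 1/a_t)] = 9.141 km/s.
Δv₂ = |v_t − v_c| = |9.141 − 7.027| = 2.114 km/s.

Δv₂ = 2.114 km/s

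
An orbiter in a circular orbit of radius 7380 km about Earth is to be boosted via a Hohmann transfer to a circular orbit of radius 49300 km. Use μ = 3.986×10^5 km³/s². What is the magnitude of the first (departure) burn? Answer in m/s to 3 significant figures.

Δv₁ = 2340 m/s

The Hohmann ellipse has a_t = (r₁ + r₂)/2 = 28340 km.
On the circular orbit at r = 7380 km, v_c = √(μ/r) = 7.349 km/s.
Transfer-orbit speed at the same r (vis-viva, a = a_t): v_t = √[μ(2/r − 1/a_t)] = 9.693 km/s.
Δv₁ = |v_t − v_c| = |9.693 − 7.349| = 2.344 km/s.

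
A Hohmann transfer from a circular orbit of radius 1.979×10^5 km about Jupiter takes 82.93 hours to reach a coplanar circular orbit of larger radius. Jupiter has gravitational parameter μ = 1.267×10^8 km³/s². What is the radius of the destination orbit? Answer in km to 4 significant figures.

r₂ = 1.894×10^6 km

Transfer time t = 82.93 hours = 2.98548×10^5 s, and t = π√(a_t³/μ).
So a_t = (μ t²/π²)^(1/3) = (1.267×10^8 × (2.98548×10^5)² / π²)^(1/3) = 1.0459×10^6 km.
Since a_t = (r₁ + r₂)/2, r₂ = 2a_t − r₁ = 2×1.0459×10^6 − 1.979×10^5 = 1.8939×10^6 km.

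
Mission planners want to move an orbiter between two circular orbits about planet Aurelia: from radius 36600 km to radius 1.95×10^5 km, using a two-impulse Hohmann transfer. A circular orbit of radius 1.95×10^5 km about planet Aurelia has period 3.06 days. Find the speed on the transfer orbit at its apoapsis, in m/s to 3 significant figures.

From Kepler's third law T² = 4π²r³/μ at r = 1.95×10^5 km, T = 3.06 days = 3.06 × 86400 s = 2.64384×10^5 s: μ = 4π²r³/T² = 4.18787×10^6 km³/s².
Transfer-ellipse semi-major axis a_t = (r₁ + r₂)/2 = (36600 + 1.950×10^5)/2 = 1.158×10^5 km.
At apoapsis, r = 1.950×10^5 km.
Applying v² = μ(2/r − 1/a_t): v = 2.605 km/s.

v = 2610 m/s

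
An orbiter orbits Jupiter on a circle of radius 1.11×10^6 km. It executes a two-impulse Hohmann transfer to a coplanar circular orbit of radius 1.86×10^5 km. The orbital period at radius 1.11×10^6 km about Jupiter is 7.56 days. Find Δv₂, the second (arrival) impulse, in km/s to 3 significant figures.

From Kepler's third law T² = 4π²r³/μ at r = 1.11×10^6 km, T = 7.56 days = 7.56 × 86400 s = 6.53184×10^5 s: μ = 4π²r³/T² = 1.26549×10^8 km³/s².
Semi-major axis of the transfer orbit: a_t = (1.110×10^6 + 1.860×10^5)/2 = 6.480×10^5 km.
On the circular orbit at r = 1.860×10^5 km, v_c = √(μ/r) = 26.084 km/s.
Transfer-orbit speed at the same r (vis-viva, a = a_t): v_t = √[μ(2/r − 1/a_t)] = 34.139 km/s.
Δv₂ = |v_t − v_c| = |34.139 − 26.084| = 8.055 km/s.

Δv₂ = 8.05 km/s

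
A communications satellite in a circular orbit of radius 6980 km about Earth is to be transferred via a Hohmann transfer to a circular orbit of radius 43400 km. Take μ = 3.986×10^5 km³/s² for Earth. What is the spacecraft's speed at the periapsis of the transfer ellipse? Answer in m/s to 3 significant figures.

v = 9920 m/s

Semi-major axis of the transfer orbit: a_t = (6980 + 43400)/2 = 25190 km.
The periapsis of the transfer ellipse is at r = 6980 km.
From the vis-viva equation, v = √[μ(2/r − 1/a_t)] = 9.919 km/s.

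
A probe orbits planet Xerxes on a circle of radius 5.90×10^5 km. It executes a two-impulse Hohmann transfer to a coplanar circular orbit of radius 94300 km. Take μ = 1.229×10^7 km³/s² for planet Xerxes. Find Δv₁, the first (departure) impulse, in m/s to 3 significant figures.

Transfer-ellipse semi-major axis a_t = (r₁ + r₂)/2 = (5.900×10^5 + 94300)/2 = 3.4215×10^5 km.
Circular speed at r = 5.900×10^5 km: v_c = √(μ/r) = 4.564 km/s.
Transfer-orbit speed at the same r (vis-viva, a = a_t): v_t = √[μ(2/r − 1/a_t)] = 2.396 km/s.
Δv₁ = |v_t − v_c| = |2.396 − 4.564| = 2.168 km/s.

Δv₁ = 2170 m/s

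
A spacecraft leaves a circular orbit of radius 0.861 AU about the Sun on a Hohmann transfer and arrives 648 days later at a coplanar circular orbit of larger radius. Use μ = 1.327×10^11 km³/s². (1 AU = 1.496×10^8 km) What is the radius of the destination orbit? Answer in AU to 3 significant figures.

r₂ = 3.79 AU

In km: r₁ = 0.861 × 1.496×10^8 = 1.288056×10^8 km.
Transfer time t = 648 days = 5.59872×10^7 s, and t = π√(a_t³/μ).
So a_t = (μ t²/π²)^(1/3) = (1.327×10^11 × (5.59872×10^7)² / π²)^(1/3) = 3.4800×10^8 km.
Since a_t = (r₁ + r₂)/2, r₂ = 2a_t − r₁ = 2×3.4800×10^8 − 1.288056×10^8 = 5.671944×10^8 km.
In AU: r₂ = 5.671944×10^8 / 1.496×10^8 = 3.79 AU.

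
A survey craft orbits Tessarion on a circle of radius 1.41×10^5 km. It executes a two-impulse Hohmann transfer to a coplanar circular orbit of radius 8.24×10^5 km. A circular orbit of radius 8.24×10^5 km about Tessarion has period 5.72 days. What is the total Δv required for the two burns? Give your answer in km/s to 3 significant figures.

Δv = 12.6 km/s

From Kepler's third law T² = 4π²r³/μ at r = 8.24×10^5 km, T = 5.72 days = 5.72 × 86400 s = 4.94208×10^5 s: μ = 4π²r³/T² = 9.04319×10^7 km³/s².
The Hohmann ellipse has a_t = (r₁ + r₂)/2 = 4.825×10^5 km.
Circular speed at r₁: v₁ = √(μ/r₁) = √(9.04319×10^7/1.410×10^5) = 25.33 km/s.
On the transfer ellipse at r₁, vis-viva gives v_p = √[μ(2/r₁ − 1/a_t)] = 33.10 km/s.
First burn Δv₁ = |v_p − v₁| = 7.770 km/s.
At r₂, v₂ = √(μ/r₂) = 10.476 km/s.
Transfer-orbit speed at r₂: v_a = √[μ(2/r₂ − 1/a_t)] = 5.6632 km/s.
Second burn Δv₂ = |v₂ − v_a| = 4.813 km/s.
Δv = Δv₁ + Δv₂ = 7.770 + 4.813 = 12.58 km/s.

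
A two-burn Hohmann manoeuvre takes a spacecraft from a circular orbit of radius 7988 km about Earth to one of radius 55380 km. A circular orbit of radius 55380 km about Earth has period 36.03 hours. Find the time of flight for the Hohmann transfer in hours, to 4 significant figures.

t = 7.796 hours

From Kepler's third law T² = 4π²r³/μ at r = 55380 km, T = 36.03 hours = 36.03 × 3600 s = 1.29708×10^5 s: μ = 4π²r³/T² = 3.98552×10^5 km³/s².
Semi-major axis of the transfer orbit: a_t = (7988 + 55380)/2 = 31684 km.
By Kepler's third law the transfer-orbit period is T = 2π√(a_t³/μ), so t = T/2 = 28065 s.
Converting: 28065 s ÷ 3600 s/hour = 7.796 hours.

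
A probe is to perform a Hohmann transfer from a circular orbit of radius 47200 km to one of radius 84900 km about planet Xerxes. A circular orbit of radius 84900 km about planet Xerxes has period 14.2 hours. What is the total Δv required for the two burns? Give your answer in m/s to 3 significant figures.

From Kepler's third law T² = 4π²r³/μ at r = 84900 km, T = 14.2 hours = 14.2 × 3600 s = 51120 s: μ = 4π²r³/T² = 9.24488×10^6 km³/s².
Semi-major axis of the transfer orbit: a_t = (47200 + 84900)/2 = 66050 km.
At r₁ the circular-orbit speed is v₁ = √(μ/r₁) = 13.995 km/s.
Transfer-orbit speed at r₁ (v² = μ(2/r − 1/a)): v_p = √[μ(2/r₁ − 1/a_t)] = 15.867 km/s.
First burn Δv₁ = |v_p − v₁| = 1.872 km/s.
Circular speed at r₂: v₂ = √(μ/r₂) = 10.435 km/s.
Transfer-orbit speed at r₂: v_a = √[μ(2/r₂ − 1/a_t)] = 8.8213 km/s.
Second burn Δv₂ = |v₂ − v_a| = 1.614 km/s.
Δv = Δv₁ + Δv₂ = 1.872 + 1.614 = 3.486 km/s.

Δv = 3490 m/s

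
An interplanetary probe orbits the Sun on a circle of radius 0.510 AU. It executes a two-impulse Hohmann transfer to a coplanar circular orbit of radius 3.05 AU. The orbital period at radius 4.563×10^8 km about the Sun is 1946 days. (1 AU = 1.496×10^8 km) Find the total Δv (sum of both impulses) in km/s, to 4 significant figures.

Δv = 20.81 km/s

From Kepler's third law T² = 4π²r³/μ at r = 4.563×10^8 km, T = 1946 days = 1946 × 86400 s = 1.681344×10^8 s: μ = 4π²r³/T² = 1.32678×10^11 km³/s².
In km: r₁ = 0.510 × 1.496×10^8 = 7.6296×10^7 km; r₂ = 3.05 × 1.496×10^8 = 4.5628×10^8 km.
Transfer-ellipse semi-major axis a_t = (r₁ + r₂)/2 = (7.6296×10^7 + 4.5628×10^8)/2 = 2.66288×10^8 km.
Circular speed at r₁: v₁ = √(μ/r₁) = √(1.32678×10^11/7.6296×10^7) = 41.701 km/s.
Transfer-orbit speed at r₁ (vis-viva equation): v_p = √[μ(2/r₁ − 1/a_t)] = 54.587 km/s.
First burn Δv₁ = |v_p − v₁| = 12.886 km/s.
At r₂, v₂ = √(μ/r₂) = 17.0523 km/s.
Transfer-orbit speed at r₂: v_a = √[μ(2/r₂ − 1/a_t)] = 9.12764 km/s.
Second burn Δv₂ = |v₂ − v_a| = 7.9247 km/s.
Total Δv = Δv₁ + Δv₂ = 20.81 km/s.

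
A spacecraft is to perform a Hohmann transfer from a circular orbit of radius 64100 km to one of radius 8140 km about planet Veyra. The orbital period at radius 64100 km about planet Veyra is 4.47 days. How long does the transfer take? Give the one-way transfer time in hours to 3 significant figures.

From Kepler's third law T² = 4π²r³/μ at r = 64100 km, T = 4.47 days = 4.47 × 86400 s = 3.86208×10^5 s: μ = 4π²r³/T² = 69709.4 km³/s².
Semi-major axis of the transfer orbit: a_t = (64100 + 8140)/2 = 36120 km.
Transfer time t = π√(a_t³/μ) = π√((36120)³ / 69709.4) = 81680 s.
Converting: 81680 s ÷ 3600 s/hour = 22.7 hours.

t = 22.7 hours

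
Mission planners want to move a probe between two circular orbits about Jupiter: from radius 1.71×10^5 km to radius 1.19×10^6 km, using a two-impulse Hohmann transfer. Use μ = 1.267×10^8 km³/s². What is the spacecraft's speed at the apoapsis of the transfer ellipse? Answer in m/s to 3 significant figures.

The Hohmann ellipse has a_t = (r₁ + r₂)/2 = 6.805×10^5 km.
At apoapsis, r = 1.190×10^6 km.
Applying v² = μ(2/r − 1/a_t): v = 5.172 km/s.

v = 5170 m/s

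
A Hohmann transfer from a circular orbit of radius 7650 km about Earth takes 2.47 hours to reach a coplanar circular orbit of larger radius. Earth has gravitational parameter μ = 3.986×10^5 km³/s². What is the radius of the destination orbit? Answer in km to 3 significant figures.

Transfer time t = 2.47 hours = 8892 s, and t = π√(a_t³/μ).
So a_t = (μ t²/π²)^(1/3) = (3.986×10^5 × (8892)² / π²)^(1/3) = 14726 km.
Since a_t = (r₁ + r₂)/2, r₂ = 2a_t − r₁ = 2×14726 − 7650 = 21802 km.

r₂ = 21800 km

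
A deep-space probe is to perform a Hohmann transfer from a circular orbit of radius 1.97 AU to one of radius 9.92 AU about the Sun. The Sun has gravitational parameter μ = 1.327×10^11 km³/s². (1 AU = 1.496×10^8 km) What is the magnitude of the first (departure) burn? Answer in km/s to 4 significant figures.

Δv₁ = 6.191 km/s

In km: r₁ = 1.97 × 1.496×10^8 = 2.94712×10^8 km; r₂ = 9.92 × 1.496×10^8 = 1.484032×10^9 km.
Transfer-ellipse semi-major axis a_t = (r₁ + r₂)/2 = (2.94712×10^8 + 1.484032×10^9)/2 = 8.89372×10^8 km.
On the circular orbit at r = 2.94712×10^8 km, v_c = √(μ/r) = 21.2196 km/s.
Transfer-orbit speed at the same r (vis-viva, a = a_t): v_t = √[μ(2/r − 1/a_t)] = 27.4105 km/s.
Δv₁ = |v_t − v_c| = |27.4105 − 21.2196| = 6.191 km/s.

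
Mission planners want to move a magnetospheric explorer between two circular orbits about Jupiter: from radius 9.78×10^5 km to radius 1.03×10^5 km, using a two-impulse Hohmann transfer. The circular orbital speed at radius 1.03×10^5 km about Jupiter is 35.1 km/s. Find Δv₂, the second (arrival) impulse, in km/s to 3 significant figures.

Δv₂ = 12.1 km/s

From the circular-orbit relation v² = μ/r at r = 1.03×10^5 km: μ = v²r = (35.1)² × 1.03×10^5 = 1.26897×10^8 km³/s².
Semi-major axis of the transfer orbit: a_t = (9.780×10^5 + 1.030×10^5)/2 = 5.405×10^5 km.
On the circular orbit at r = 1.030×10^5 km, v_c = √(μ/r) = 35.10 km/s.
Vis-viva on the transfer ellipse at r = 1.030×10^5 km gives v_t = √[μ(2/r − 1/a_t)] = 47.21 km/s.
Δv₂ = |v_t − v_c| = |47.21 − 35.10| = 12.11 km/s.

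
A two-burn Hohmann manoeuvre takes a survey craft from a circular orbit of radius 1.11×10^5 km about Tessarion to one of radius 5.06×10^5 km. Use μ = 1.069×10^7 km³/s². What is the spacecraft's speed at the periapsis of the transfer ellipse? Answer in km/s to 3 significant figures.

Transfer-ellipse semi-major axis a_t = (r₁ + r₂)/2 = (1.110×10^5 + 5.060×10^5)/2 = 3.085×10^5 km.
At periapsis, r = 1.110×10^5 km.
Vis-viva: v = √[μ(2/r − 1/a_t)] = √[1.069×10^7 × (2/1.110×10^5 − 1/3.085×10^5)] = 12.57 km/s.

v = 12.6 km/s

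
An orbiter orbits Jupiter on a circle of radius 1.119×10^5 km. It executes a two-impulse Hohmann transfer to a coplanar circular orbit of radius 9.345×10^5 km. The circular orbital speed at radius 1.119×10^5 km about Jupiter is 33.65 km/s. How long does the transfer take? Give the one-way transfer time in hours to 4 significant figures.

t = 29.34 hours

From the circular-orbit relation v² = μ/r at r = 1.119×10^5 km: μ = v²r = (33.65)² × 1.119×10^5 = 1.26707×10^8 km³/s².
Transfer-ellipse semi-major axis a_t = (r₁ + r₂)/2 = (1.119×10^5 + 9.345×10^5)/2 = 5.232×10^5 km.
Half the transfer-orbit period gives t = π√(a_t³/μ) = 1.0562×10^5 s.
Converting: 1.0562×10^5 s ÷ 3600 s/hour = 29.34 hours.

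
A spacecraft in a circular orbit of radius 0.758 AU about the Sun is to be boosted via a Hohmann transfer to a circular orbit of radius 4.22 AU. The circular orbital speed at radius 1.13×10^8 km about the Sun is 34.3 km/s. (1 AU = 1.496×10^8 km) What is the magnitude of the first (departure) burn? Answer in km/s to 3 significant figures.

Δv₁ = 10.3 km/s

From the circular-orbit relation v² = μ/r at r = 1.13×10^8 km: μ = v²r = (34.3)² × 1.13×10^8 = 1.32943×10^11 km³/s².
In km: r₁ = 0.758 × 1.496×10^8 = 1.133968×10^8 km; r₂ = 4.22 × 1.496×10^8 = 6.31312×10^8 km.
Transfer-ellipse semi-major axis a_t = (r₁ + r₂)/2 = (1.133968×10^8 + 6.31312×10^8)/2 = 3.723544×10^8 km.
Circular speed at r = 1.133968×10^8 km: v_c = √(μ/r) = 34.24 km/s.
Transfer-orbit speed at the same r (vis-viva, a = a_t): v_t = √[μ(2/r − 1/a_t)] = 44.58 km/s.
Δv₁ = |v_t − v_c| = |44.58 − 34.24| = 10.34 km/s.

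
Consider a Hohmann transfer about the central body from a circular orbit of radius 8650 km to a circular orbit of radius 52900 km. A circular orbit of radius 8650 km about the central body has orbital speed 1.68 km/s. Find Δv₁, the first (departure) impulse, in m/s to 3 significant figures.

From the circular-orbit relation v² = μ/r at r = 8650 km: μ = v²r = (1.68)² × 8650 = 24413.8 km³/s².
Transfer-ellipse semi-major axis a_t = (r₁ + r₂)/2 = (8650 + 52900)/2 = 30775 km.
On the circular orbit at r = 8650 km, v_c = √(μ/r) = 1.6800 km/s.
Vis-viva on the transfer ellipse at r = 8650 km gives v_t = √[μ(2/r − 1/a_t)] = 2.2026 km/s.
Δv₁ = |v_t − v_c| = |2.2026 − 1.6800| = 0.5226 km/s.

Δv₁ = 523 m/s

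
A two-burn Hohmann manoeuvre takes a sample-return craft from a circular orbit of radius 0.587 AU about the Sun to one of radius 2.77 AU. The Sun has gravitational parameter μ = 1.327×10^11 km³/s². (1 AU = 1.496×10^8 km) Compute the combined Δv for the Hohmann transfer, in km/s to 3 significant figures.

Δv = 18.4 km/s

In km: r₁ = 0.587 × 1.496×10^8 = 8.78152×10^7 km; r₂ = 2.77 × 1.496×10^8 = 4.14392×10^8 km.
Transfer-ellipse semi-major axis a_t = (r₁ + r₂)/2 = (8.78152×10^7 + 4.14392×10^8)/2 = 2.511036×10^8 km.
Circular speed at r₁: v₁ = √(μ/r₁) = √(1.327×10^11/8.78152×10^7) = 38.873 km/s.
Transfer-orbit speed at r₁ (vis-viva equation): v_p = √[μ(2/r₁ − 1/a_t)] = 49.938 km/s.
First burn Δv₁ = |v_p − v₁| = 11.065 km/s.
Circular speed at r₂: v₂ = √(μ/r₂) = 17.8949 km/s.
Transfer-orbit speed at r₂: v_a = √[μ(2/r₂ − 1/a_t)] = 10.5825 km/s.
Second burn Δv₂ = |v₂ − v_a| = 7.3124 km/s.
Δv = Δv₁ + Δv₂ = 11.065 + 7.3124 = 18.38 km/s.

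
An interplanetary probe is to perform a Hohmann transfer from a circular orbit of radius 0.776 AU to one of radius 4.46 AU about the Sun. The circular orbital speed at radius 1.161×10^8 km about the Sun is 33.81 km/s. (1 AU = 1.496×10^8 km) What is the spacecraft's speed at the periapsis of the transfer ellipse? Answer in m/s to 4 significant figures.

v = 44130 m/s

From the circular-orbit relation v² = μ/r at r = 1.161×10^8 km: μ = v²r = (33.81)² × 1.161×10^8 = 1.32716×10^11 km³/s².
In km: r₁ = 0.776 × 1.496×10^8 = 1.160896×10^8 km; r₂ = 4.46 × 1.496×10^8 = 6.67216×10^8 km.
Transfer-ellipse semi-major axis a_t = (r₁ + r₂)/2 = (1.160896×10^8 + 6.67216×10^8)/2 = 3.916528×10^8 km.
The periapsis of the transfer ellipse is at r = 1.160896×10^8 km.
Applying v² = μ(2/r − 1/a_t): v = 44.13 km/s.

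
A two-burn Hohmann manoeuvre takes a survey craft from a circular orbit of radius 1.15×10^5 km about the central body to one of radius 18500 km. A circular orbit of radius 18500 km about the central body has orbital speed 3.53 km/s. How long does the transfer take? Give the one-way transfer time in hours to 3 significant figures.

t = 31.3 hours

From the circular-orbit relation v² = μ/r at r = 18500 km: μ = v²r = (3.53)² × 18500 = 2.30527×10^5 km³/s².
The Hohmann ellipse has a_t = (r₁ + r₂)/2 = 66750 km.
By Kepler's third law the transfer-orbit period is T = 2π√(a_t³/μ), so t = T/2 = 1.128×10^5 s.
Converting: 1.128×10^5 s ÷ 3600 s/hour = 31.3 hours.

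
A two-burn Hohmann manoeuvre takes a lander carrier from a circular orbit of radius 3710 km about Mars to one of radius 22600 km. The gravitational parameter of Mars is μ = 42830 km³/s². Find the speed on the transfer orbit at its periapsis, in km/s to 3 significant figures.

v = 4.45 km/s

The Hohmann ellipse has a_t = (r₁ + r₂)/2 = 13155 km.
The periapsis of the transfer ellipse is at r = 3710 km.
Vis-viva: v = √[μ(2/r − 1/a_t)] = √[42830 × (2/3710 − 1/13155)] = 4.453 km/s.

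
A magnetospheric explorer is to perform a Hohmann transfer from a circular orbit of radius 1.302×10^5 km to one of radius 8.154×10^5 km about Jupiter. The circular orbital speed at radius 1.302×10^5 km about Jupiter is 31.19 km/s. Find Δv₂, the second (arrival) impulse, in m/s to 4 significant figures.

From the circular-orbit relation v² = μ/r at r = 1.302×10^5 km: μ = v²r = (31.19)² × 1.302×10^5 = 1.26661×10^8 km³/s².
Semi-major axis of the transfer orbit: a_t = (1.302×10^5 + 8.154×10^5)/2 = 4.728×10^5 km.
On the circular orbit at r = 8.154×10^5 km, v_c = √(μ/r) = 12.463 km/s.
Transfer-orbit speed at the same r (vis-viva, a = a_t): v_t = √[μ(2/r − 1/a_t)] = 6.5404 km/s.
Δv₂ = |v_t − v_c| = |6.5404 − 12.463| = 5.923 km/s.

Δv₂ = 5923 m/s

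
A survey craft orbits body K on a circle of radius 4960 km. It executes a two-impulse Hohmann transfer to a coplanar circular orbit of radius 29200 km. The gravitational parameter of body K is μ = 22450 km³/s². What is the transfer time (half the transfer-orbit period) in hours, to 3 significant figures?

Transfer-ellipse semi-major axis a_t = (r₁ + r₂)/2 = (4960 + 29200)/2 = 17080 km.
By Kepler's third law the transfer-orbit period is T = 2π√(a_t³/μ), so t = T/2 = 46800 s.
Converting: 46800 s ÷ 3600 s/hour = 13.0 hours.

t = 13.0 hours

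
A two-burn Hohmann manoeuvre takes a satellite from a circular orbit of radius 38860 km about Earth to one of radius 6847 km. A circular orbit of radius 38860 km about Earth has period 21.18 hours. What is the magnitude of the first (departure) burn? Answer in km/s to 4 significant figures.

From Kepler's third law T² = 4π²r³/μ at r = 38860 km, T = 21.18 hours = 21.18 × 3600 s = 76248 s: μ = 4π²r³/T² = 3.98484×10^5 km³/s².
The Hohmann ellipse has a_t = (r₁ + r₂)/2 = 22853.5 km.
Circular speed at r = 38860 km: v_c = √(μ/r) = 3.202 km/s.
Transfer-orbit speed at the same r (vis-viva, a = a_t): v_t = √[μ(2/r − 1/a_t)] = 1.753 km/s.
Δv₁ = |v_t − v_c| = |1.753 − 3.202| = 1.449 km/s.

Δv₁ = 1.449 km/s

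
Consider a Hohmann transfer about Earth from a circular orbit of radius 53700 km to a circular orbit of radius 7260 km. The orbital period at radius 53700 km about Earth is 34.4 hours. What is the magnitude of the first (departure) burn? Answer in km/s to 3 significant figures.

From Kepler's third law T² = 4π²r³/μ at r = 53700 km, T = 34.4 hours = 34.4 × 3600 s = 1.2384×10^5 s: μ = 4π²r³/T² = 3.98621×10^5 km³/s².
Transfer-ellipse semi-major axis a_t = (r₁ + r₂)/2 = (53700 + 7260)/2 = 30480 km.
On the circular orbit at r = 53700 km, v_c = √(μ/r) = 2.725 km/s.
Vis-viva on the transfer ellipse at r = 53700 km gives v_t = √[μ(2/r − 1/a_t)] = 1.330 km/s.
Δv₁ = |v_t − v_c| = |1.330 − 2.725| = 1.395 km/s.

Δv₁ = 1.39 km/s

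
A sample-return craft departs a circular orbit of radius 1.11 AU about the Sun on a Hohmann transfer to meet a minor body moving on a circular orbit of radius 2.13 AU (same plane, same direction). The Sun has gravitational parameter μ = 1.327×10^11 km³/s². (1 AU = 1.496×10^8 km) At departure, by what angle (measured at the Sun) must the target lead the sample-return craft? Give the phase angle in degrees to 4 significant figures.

In km: r₁ = 1.11 × 1.496×10^8 = 1.66056×10^8 km; r₂ = 2.13 × 1.496×10^8 = 3.18648×10^8 km.
Transfer-ellipse semi-major axis a_t = (r₁ + r₂)/2 = (1.66056×10^8 + 3.18648×10^8)/2 = 2.42352×10^8 km.
Transfer time t = π√(a_t³/μ) = 3.2538×10^7 s.
The target's mean motion on its circular orbit is ω₂ = √(μ/r₂³) = 6.4043×10^-8 rad/s.
Angle swept by the target during transfer: ω₂·t = 2.0838 rad = 119.39°.
The sample-return craft traverses 180° on the transfer ellipse, so the target must lead by 180° − 119.39° = 60.61°.

φ = 60.61°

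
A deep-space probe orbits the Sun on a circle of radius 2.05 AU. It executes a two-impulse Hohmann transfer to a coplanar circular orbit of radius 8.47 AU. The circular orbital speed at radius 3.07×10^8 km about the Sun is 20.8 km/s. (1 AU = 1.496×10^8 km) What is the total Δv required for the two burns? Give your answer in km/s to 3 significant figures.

From the circular-orbit relation v² = μ/r at r = 3.07×10^8 km: μ = v²r = (20.8)² × 3.07×10^8 = 1.32820×10^11 km³/s².
In km: r₁ = 2.05 × 1.496×10^8 = 3.0668×10^8 km; r₂ = 8.47 × 1.496×10^8 = 1.267112×10^9 km.
The Hohmann ellipse has a_t = (r₁ + r₂)/2 = 7.86896×10^8 km.
At r₁ the circular-orbit speed is v₁ = √(μ/r₁) = 20.811 km/s.
On the transfer ellipse at r₁, vis-viva gives v_p = √[μ(2/r₁ − 1/a_t)] = 26.408 km/s.
First burn Δv₁ = |v_p − v₁| = 5.597 km/s.
Circular speed at r₂: v₂ = √(μ/r₂) = 10.2382 km/s.
Transfer-orbit speed at r₂: v_a = √[μ(2/r₂ − 1/a_t)] = 6.39159 km/s.
Second burn Δv₂ = |v₂ − v_a| = 3.847 km/s.
Total Δv = Δv₁ + Δv₂ = 9.444 km/s.

Δv = 9.44 km/s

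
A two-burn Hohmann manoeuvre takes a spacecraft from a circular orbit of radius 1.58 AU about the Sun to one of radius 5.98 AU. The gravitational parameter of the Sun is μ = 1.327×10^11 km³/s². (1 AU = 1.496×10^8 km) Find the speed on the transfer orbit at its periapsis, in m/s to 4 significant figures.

In km: r₁ = 1.58 × 1.496×10^8 = 2.36368×10^8 km; r₂ = 5.98 × 1.496×10^8 = 8.94608×10^8 km.
The Hohmann ellipse has a_t = (r₁ + r₂)/2 = 5.65488×10^8 km.
The periapsis of the transfer ellipse is at r = 2.36368×10^8 km.
From the vis-viva equation, v = √[μ(2/r − 1/a_t)] = 29.80 km/s.

v = 29800 m/s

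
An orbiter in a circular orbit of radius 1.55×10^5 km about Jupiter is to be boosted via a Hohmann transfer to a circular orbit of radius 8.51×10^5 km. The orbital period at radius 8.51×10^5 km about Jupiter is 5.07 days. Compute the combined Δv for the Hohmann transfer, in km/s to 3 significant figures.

From Kepler's third law T² = 4π²r³/μ at r = 8.51×10^5 km, T = 5.07 days = 5.07 × 86400 s = 4.38048×10^5 s: μ = 4π²r³/T² = 1.26796×10^8 km³/s².
Transfer-ellipse semi-major axis a_t = (r₁ + r₂)/2 = (1.550×10^5 + 8.510×10^5)/2 = 5.030×10^5 km.
Circular speed at r₁: v₁ = √(μ/r₁) = √(1.26796×10^8/1.550×10^5) = 28.601 km/s.
Transfer-orbit speed at r₁ (v² = μ(2/r − 1/a)): v_p = √[μ(2/r₁ − 1/a_t)] = 37.202 km/s.
First burn Δv₁ = |v_p − v₁| = 8.601 km/s.
Circular speed at r₂: v₂ = √(μ/r₂) = 12.206 km/s.
Transfer-orbit speed at r₂: v_a = √[μ(2/r₂ − 1/a_t)] = 6.7759 km/s.
Second burn Δv₂ = |v₂ − v_a| = 5.430 km/s.
Total Δv = Δv₁ + Δv₂ = 14.03 km/s.

Δv = 14.0 km/s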